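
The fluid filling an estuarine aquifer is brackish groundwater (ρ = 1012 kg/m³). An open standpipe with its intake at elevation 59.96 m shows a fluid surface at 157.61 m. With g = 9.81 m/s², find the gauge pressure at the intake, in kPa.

P ≈ 969 kPa

Pressure head ψ = h − z = 157.61 − 59.96 = 97.65 m.
P = ρgψ = 1012 × 9.81 × 97.65 = 969442 Pa ≈ 969 kPa.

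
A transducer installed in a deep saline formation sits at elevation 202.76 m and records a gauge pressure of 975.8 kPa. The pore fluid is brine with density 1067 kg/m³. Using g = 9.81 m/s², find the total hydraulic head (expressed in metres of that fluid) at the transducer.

ψ = P/(ρg) = 975.8×1000 / (1067 × 9.81) = 93.22 m.
h = z + ψ = 202.76 + 93.22 = 295.98 m.

h ≈ 295.98 m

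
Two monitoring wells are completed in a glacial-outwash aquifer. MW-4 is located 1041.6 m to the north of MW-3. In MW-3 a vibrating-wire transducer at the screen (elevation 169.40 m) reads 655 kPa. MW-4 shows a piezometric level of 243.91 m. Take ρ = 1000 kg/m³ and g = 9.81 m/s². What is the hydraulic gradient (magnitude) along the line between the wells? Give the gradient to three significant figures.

Pressure head at MW-3: ψ = P/(ρg) = 655×1000 / (1000 × 9.81) = 66.77 m.
Total head at MW-3: h = z + ψ = 169.40 + 66.77 = 236.17 m.
Total head at MW-4: h = 243.91 m (water level in the piezometer is the total head).
Head difference: h(MW-3) − h(MW-4) = 236.17 − 243.91 = -7.74 m.
Hydraulic gradient: i = |Δh| / L = 7.74 / 1041.6 = 0.00743.

i ≈ 0.00743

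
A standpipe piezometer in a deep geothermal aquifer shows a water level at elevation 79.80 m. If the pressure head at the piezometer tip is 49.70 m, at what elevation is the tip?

z = h − ψ = 79.80 − 49.70 = 30.10 m.

z ≈ 30.10 m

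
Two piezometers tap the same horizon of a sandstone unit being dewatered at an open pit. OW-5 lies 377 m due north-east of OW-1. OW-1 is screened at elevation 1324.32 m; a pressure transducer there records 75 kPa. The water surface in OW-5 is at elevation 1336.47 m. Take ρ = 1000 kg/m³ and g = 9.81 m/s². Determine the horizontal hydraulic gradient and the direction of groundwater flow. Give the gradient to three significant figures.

Pressure head at OW-1: ψ = P/(ρg) = 75×1000 / (1000 × 9.81) = 7.65 m.
Total head at OW-1: h = z + ψ = 1324.32 + 7.65 = 1331.97 m.
Total head at OW-5: h = 1336.47 m (water level in the piezometer is the total head).
Head difference: h(OW-1) − h(OW-5) = 1331.97 − 1336.47 = -4.50 m.
Hydraulic gradient: i = |Δh| / L = 4.50 / 377 = 0.0119.
Flow is from higher to lower head: from OW-5 toward OW-1, i.e. toward the south-west.

i ≈ 0.0119; groundwater flows toward the south-west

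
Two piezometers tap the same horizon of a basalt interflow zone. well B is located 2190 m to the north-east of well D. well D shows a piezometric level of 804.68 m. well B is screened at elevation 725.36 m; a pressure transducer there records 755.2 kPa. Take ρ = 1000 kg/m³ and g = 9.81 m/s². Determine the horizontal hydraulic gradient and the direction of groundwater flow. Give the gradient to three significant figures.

Total head at well D: h = 804.68 m (water level in the piezometer is the total head).
Pressure head at well B: ψ = P/(ρg) = 755.2×1000 / (1000 × 9.81) = 76.98 m.
Total head at well B: h = z + ψ = 725.36 + 76.98 = 802.34 m.
Head difference: h(well D) − h(well B) = 804.68 − 802.34 = 2.34 m.
Hydraulic gradient: i = |Δh| / L = 2.34 / 2190 = 0.00107.
Flow is from higher to lower head: from well D toward well B, i.e. toward the north-east.

i ≈ 0.00107; groundwater flows toward the north-east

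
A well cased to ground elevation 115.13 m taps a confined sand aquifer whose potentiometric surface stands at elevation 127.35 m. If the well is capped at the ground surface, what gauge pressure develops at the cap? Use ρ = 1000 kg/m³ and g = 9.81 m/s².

P ≈ 120 kPa

Head above the cap: Δh = 127.35 − 115.13 = 12.22 m.
P = ρgΔh = 1000 × 9.81 × 12.22 = 119878 Pa ≈ 120 kPa.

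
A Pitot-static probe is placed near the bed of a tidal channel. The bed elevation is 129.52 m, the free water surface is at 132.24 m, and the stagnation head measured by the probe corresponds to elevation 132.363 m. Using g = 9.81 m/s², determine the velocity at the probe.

v ≈ 1.55 m/s

Near the bed, under hydrostatic conditions, the piezometric head (z + ψ) equals the free-surface elevation, 132.24 m.
Velocity head = total − piezometric = 132.363 − 132.24 = 0.123 m.
v = √(2g·h_v) = √(2 × 9.81 × 0.123) = 1.55 m/s.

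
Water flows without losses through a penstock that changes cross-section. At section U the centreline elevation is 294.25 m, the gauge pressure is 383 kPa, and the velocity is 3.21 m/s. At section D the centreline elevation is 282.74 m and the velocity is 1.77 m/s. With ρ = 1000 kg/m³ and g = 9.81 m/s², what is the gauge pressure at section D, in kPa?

Pressure head at U: ψ₁ = P₁/(ρg) = 383×1000 / (1000 × 9.81) = 39.04 m.
Velocity heads: v₁²/2g = 3.21²/19.62 = 0.525 m; v₂²/2g = 1.77²/19.62 = 0.160 m.
Total head H = z₁ + ψ₁ + v₁²/2g = 294.25 + 39.04 + 0.525 = 333.81 m.
ψ₂ = H − z₂ − v₂²/2g = 333.81 − 282.74 − 0.160 = 50.91 m.
P₂ = ρgψ₂ = 1000 × 9.81 × 50.91 ≈ 499 kPa.

P₂ ≈ 499 kPa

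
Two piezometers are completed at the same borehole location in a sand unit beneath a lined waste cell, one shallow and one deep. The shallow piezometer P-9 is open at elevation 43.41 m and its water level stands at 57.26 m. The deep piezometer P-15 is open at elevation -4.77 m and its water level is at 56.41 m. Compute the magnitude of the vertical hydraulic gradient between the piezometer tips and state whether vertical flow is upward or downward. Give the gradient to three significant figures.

Total head at P-9: h = 57.26 m (water level in the standpipe).
Total head at P-15: h = 56.41 m.
Δh = h(P-9) − h(P-15) = 57.26 − 56.41 = 0.85 m.
Vertical separation Δz = 43.41 − (-4.77) = 48.18 m.
|i_v| = |Δh| / Δz = 0.85 / 48.18 = 0.0176.
Head is higher in the shallow piezometer, so vertical flow is downward (recharge condition).

|i_v| ≈ 0.0176; vertical flow is downward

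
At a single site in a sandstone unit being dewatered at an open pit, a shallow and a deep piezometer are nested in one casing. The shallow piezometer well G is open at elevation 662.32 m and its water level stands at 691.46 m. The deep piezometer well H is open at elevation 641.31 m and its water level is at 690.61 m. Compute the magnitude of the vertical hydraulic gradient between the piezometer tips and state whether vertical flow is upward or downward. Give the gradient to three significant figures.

|i_v| ≈ 0.0405; vertical flow is downward

Total head at well G: h = 691.46 m (water level in the standpipe).
Total head at well H: h = 690.61 m.
Δh = h(well G) − h(well H) = 691.46 − 690.61 = 0.85 m.
Vertical separation Δz = 662.32 − 641.31 = 21.01 m.
|i_v| = |Δh| / Δz = 0.85 / 21.01 = 0.0405.
Head is higher in the shallow piezometer, so vertical flow is downward (recharge condition).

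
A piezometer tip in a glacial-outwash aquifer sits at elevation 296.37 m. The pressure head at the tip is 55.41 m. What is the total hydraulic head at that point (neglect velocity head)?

h = z + ψ = 296.37 + 55.41 = 351.78 m.

h ≈ 351.78 m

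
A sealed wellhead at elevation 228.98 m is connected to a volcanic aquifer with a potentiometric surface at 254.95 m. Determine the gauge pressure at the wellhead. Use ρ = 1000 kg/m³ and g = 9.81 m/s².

Head above the cap: Δh = 254.95 − 228.98 = 25.97 m.
P = ρgΔh = 1000 × 9.81 × 25.97 = 254766 Pa ≈ 255 kPa.

P ≈ 255 kPa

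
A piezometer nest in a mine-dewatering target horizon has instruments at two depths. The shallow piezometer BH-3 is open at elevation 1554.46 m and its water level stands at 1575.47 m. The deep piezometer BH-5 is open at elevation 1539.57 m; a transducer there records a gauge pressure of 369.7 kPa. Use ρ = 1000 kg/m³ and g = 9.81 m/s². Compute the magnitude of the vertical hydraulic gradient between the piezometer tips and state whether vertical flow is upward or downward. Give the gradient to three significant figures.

Total head at BH-3: h = 1575.47 m (water level in the standpipe).
Pressure head at BH-5: ψ = P/(ρg) = 369.7×1000 / (1000 × 9.81) = 37.69 m.
Total head at BH-5: h = z + ψ = 1539.57 + 37.69 = 1577.26 m.
Δh = h(BH-3) − h(BH-5) = 1575.47 − 1577.26 = -1.79 m.
Vertical separation Δz = 1554.46 − 1539.57 = 14.89 m.
|i_v| = |Δh| / Δz = 1.79 / 14.89 = 0.120.
Head is higher in the deep piezometer, so vertical flow is upward (discharge condition).

|i_v| ≈ 0.120; vertical flow is upward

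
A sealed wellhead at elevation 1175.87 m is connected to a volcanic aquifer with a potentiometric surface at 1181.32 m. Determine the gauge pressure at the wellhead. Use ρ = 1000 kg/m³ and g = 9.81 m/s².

P ≈ 53.5 kPa

Head above the cap: Δh = 1181.32 − 1175.87 = 5.45 m.
P = ρgΔh = 1000 × 9.81 × 5.45 = 53464 Pa ≈ 53.5 kPa.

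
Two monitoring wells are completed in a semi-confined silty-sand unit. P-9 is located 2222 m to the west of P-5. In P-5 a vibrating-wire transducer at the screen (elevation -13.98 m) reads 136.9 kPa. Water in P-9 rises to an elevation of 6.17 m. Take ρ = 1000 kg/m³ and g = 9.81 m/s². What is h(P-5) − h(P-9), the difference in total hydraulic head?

Δh ≈ -6.19 m

Pressure head at P-5: ψ = P/(ρg) = 136.9×1000 / (1000 × 9.81) = 13.96 m.
Total head at P-5: h = z + ψ = -13.98 + 13.96 = -0.02 m.
Total head at P-9: h = 6.17 m (water level in the piezometer is the total head).
Head difference: h(P-5) − h(P-9) = -0.02 − 6.17 = -6.19 m.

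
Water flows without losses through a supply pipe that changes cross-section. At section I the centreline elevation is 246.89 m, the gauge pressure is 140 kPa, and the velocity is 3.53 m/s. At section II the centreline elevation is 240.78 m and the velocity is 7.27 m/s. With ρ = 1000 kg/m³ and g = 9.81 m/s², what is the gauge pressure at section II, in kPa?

P₂ ≈ 180 kPa

Pressure head at I: ψ₁ = P₁/(ρg) = 140×1000 / (1000 × 9.81) = 14.27 m.
Velocity heads: v₁²/2g = 3.53²/19.62 = 0.635 m; v₂²/2g = 7.27²/19.62 = 2.694 m.
Total head H = z₁ + ψ₁ + v₁²/2g = 246.89 + 14.27 + 0.635 = 261.79 m.
ψ₂ = H − z₂ − v₂²/2g = 261.79 − 240.78 − 2.694 = 18.32 m.
P₂ = ρgψ₂ = 1000 × 9.81 × 18.32 ≈ 180 kPa.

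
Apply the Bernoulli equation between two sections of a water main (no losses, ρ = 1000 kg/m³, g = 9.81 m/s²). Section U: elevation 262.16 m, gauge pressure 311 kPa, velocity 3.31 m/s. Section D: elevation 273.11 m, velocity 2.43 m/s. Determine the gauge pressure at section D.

P₂ ≈ 206 kPa

Pressure head at U: ψ₁ = P₁/(ρg) = 311×1000 / (1000 × 9.81) = 31.70 m.
Velocity heads: v₁²/2g = 3.31²/19.62 = 0.558 m; v₂²/2g = 2.43²/19.62 = 0.301 m.
Total head H = z₁ + ψ₁ + v₁²/2g = 262.16 + 31.70 + 0.558 = 294.42 m.
ψ₂ = H − z₂ − v₂²/2g = 294.42 − 273.11 − 0.301 = 21.01 m.
P₂ = ρgψ₂ = 1000 × 9.81 × 21.01 ≈ 206 kPa.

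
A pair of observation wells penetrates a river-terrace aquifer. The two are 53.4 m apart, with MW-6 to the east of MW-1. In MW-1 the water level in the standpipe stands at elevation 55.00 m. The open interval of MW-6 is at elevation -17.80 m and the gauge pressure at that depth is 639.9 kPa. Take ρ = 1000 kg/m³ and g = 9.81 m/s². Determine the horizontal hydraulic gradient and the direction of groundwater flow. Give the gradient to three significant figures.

i ≈ 0.142; groundwater flows toward the east

Total head at MW-1: h = 55.00 m (water level in the piezometer is the total head).
Pressure head at MW-6: ψ = P/(ρg) = 639.9×1000 / (1000 × 9.81) = 65.23 m.
Total head at MW-6: h = z + ψ = -17.80 + 65.23 = 47.43 m.
Head difference: h(MW-1) − h(MW-6) = 55.00 − 47.43 = 7.57 m.
Hydraulic gradient: i = |Δh| / L = 7.57 / 53.4 = 0.142.
Flow is from higher to lower head: from MW-1 toward MW-6, i.e. toward the east.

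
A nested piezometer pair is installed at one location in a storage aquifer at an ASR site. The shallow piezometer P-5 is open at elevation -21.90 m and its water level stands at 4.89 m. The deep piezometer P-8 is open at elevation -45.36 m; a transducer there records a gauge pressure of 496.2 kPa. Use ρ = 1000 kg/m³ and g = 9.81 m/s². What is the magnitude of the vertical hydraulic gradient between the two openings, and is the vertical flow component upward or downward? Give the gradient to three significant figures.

|i_v| ≈ 0.0141; vertical flow is upward

Total head at P-5: h = 4.89 m (water level in the standpipe).
Pressure head at P-8: ψ = P/(ρg) = 496.2×1000 / (1000 × 9.81) = 50.58 m.
Total head at P-8: h = z + ψ = -45.36 + 50.58 = 5.22 m.
Δh = h(P-5) − h(P-8) = 4.89 − 5.22 = -0.33 m.
Vertical separation Δz = -21.90 − (-45.36) = 23.46 m.
|i_v| = |Δh| / Δz = 0.33 / 23.46 = 0.0141.
Head is higher in the deep piezometer, so vertical flow is upward (discharge condition).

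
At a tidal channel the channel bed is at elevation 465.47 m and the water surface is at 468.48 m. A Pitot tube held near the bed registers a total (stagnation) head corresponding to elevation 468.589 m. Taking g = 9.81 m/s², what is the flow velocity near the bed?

v ≈ 1.46 m/s

Near the bed, under hydrostatic conditions, the piezometric head (z + ψ) equals the free-surface elevation, 468.48 m.
Velocity head = total − piezometric = 468.589 − 468.48 = 0.109 m.
v = √(2g·h_v) = √(2 × 9.81 × 0.109) = 1.46 m/s.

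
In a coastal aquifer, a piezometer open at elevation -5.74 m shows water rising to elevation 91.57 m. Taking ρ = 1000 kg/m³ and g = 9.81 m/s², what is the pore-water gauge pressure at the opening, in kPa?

Pressure head ψ = h − z = 91.57 − (-5.74) = 97.31 m.
P = ρgψ = 1000 × 9.81 × 97.31 = 954611 Pa ≈ 955 kPa.

P ≈ 955 kPa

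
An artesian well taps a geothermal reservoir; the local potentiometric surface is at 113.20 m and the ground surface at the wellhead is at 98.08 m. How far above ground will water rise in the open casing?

Water rises to the potentiometric surface, so the rise above ground = 113.20 − 98.08 = 15.12 m.

≈ 15.12 m above ground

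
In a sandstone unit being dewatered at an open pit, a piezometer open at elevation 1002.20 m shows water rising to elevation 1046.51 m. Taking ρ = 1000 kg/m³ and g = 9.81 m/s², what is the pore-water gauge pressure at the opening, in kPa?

Pressure head ψ = h − z = 1046.51 − 1002.20 = 44.31 m.
P = ρgψ = 1000 × 9.81 × 44.31 = 434681 Pa ≈ 435 kPa.

P ≈ 435 kPa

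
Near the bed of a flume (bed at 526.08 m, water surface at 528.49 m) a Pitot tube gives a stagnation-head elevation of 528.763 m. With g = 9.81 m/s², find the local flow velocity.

Near the bed, under hydrostatic conditions, the piezometric head (z + ψ) equals the free-surface elevation, 528.49 m.
Velocity head = total − piezometric = 528.763 − 528.49 = 0.273 m.
v = √(2g·h_v) = √(2 × 9.81 × 0.273) = 2.31 m/s.

v ≈ 2.31 m/s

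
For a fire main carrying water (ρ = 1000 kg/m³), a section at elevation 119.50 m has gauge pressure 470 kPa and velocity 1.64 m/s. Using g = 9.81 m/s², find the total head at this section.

h ≈ 167.55 m

Pressure head ψ = P/(ρg) = 470×1000 / (1000 × 9.81) = 47.91 m.
Velocity head = v²/(2g) = 1.64² / (2 × 9.81) = 0.137 m.
h = z + ψ + v²/(2g) = 119.50 + 47.91 + 0.137 = 167.55 m.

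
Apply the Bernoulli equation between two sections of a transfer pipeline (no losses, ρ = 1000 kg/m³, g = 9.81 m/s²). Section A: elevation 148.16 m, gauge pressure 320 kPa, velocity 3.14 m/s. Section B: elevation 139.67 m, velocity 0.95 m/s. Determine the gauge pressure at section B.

P₂ ≈ 408 kPa

Pressure head at A: ψ₁ = P₁/(ρg) = 320×1000 / (1000 × 9.81) = 32.62 m.
Velocity heads: v₁²/2g = 3.14²/19.62 = 0.503 m; v₂²/2g = 0.95²/19.62 = 0.046 m.
Total head H = z₁ + ψ₁ + v₁²/2g = 148.16 + 32.62 + 0.503 = 181.28 m.
ψ₂ = H − z₂ − v₂²/2g = 181.28 − 139.67 − 0.046 = 41.56 m.
P₂ = ρgψ₂ = 1000 × 9.81 × 41.56 ≈ 408 kPa.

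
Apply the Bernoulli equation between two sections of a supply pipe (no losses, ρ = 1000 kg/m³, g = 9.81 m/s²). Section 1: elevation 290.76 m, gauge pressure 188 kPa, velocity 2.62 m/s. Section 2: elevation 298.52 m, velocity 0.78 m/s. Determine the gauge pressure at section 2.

Pressure head at 1: ψ₁ = P₁/(ρg) = 188×1000 / (1000 × 9.81) = 19.16 m.
Velocity heads: v₁²/2g = 2.62²/19.62 = 0.350 m; v₂²/2g = 0.78²/19.62 = 0.031 m.
Total head H = z₁ + ψ₁ + v₁²/2g = 290.76 + 19.16 + 0.350 = 310.27 m.
ψ₂ = H − z₂ − v₂²/2g = 310.27 − 298.52 − 0.031 = 11.72 m.
P₂ = ρgψ₂ = 1000 × 9.81 × 11.72 ≈ 115 kPa.

P₂ ≈ 115 kPa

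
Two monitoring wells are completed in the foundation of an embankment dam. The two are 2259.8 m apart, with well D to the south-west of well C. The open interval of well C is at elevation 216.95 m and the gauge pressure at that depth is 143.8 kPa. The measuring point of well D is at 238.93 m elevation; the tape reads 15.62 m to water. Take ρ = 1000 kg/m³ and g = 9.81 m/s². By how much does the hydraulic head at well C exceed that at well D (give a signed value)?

Δh ≈ 8.30 m

Pressure head at well C: ψ = P/(ρg) = 143.8×1000 / (1000 × 9.81) = 14.66 m.
Total head at well C: h = z + ψ = 216.95 + 14.66 = 231.61 m.
Total head at well D: h = 238.93 − 15.62 = 223.31 m.
Head difference: h(well C) − h(well D) = 231.61 − 223.31 = 8.30 m.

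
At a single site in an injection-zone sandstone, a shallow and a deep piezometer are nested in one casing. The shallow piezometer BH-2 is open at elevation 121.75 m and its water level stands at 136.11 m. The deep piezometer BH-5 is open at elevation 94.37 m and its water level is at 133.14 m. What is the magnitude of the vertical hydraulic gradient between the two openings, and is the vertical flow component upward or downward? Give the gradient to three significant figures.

Total head at BH-2: h = 136.11 m (water level in the standpipe).
Total head at BH-5: h = 133.14 m.
Δh = h(BH-2) − h(BH-5) = 136.11 − 133.14 = 2.97 m.
Vertical separation Δz = 121.75 − 94.37 = 27.38 m.
|i_v| = |Δh| / Δz = 2.97 / 27.38 = 0.108.
Head is higher in the shallow piezometer, so vertical flow is downward (recharge condition).

|i_v| ≈ 0.108; vertical flow is downward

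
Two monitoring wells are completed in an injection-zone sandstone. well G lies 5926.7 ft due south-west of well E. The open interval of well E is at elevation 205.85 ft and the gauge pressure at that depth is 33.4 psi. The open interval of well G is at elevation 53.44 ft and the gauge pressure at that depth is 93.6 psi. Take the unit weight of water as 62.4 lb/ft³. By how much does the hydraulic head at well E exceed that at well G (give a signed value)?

Pressure head at well E: ψ = 144·P/γ = 144 × 33.4 / 62.4 = 77.08 ft.
Total head at well E: h = z + ψ = 205.85 + 77.08 = 282.93 ft.
Pressure head at well G: ψ = 144·P/γ = 144 × 93.6 / 62.4 = 216.00 ft.
Total head at well G: h = z + ψ = 53.44 + 216.00 = 269.44 ft.
Head difference: h(well E) − h(well G) = 282.93 − 269.44 = 13.49 ft.

Δh ≈ 13.49 ft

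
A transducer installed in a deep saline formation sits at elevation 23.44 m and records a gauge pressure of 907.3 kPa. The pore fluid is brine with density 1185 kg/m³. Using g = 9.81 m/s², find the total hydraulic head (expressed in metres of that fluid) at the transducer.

ψ = P/(ρg) = 907.3×1000 / (1185 × 9.81) = 78.05 m.
h = z + ψ = 23.44 + 78.05 = 101.49 m.

h ≈ 101.49 m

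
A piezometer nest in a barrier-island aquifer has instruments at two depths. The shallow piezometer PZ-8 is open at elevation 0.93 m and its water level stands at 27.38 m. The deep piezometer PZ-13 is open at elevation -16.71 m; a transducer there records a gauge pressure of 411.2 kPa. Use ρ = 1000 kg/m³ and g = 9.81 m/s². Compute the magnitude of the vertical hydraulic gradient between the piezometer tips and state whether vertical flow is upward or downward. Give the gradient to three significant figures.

|i_v| ≈ 0.123; vertical flow is downward

Total head at PZ-8: h = 27.38 m (water level in the standpipe).
Pressure head at PZ-13: ψ = P/(ρg) = 411.2×1000 / (1000 × 9.81) = 41.92 m.
Total head at PZ-13: h = z + ψ = -16.71 + 41.92 = 25.21 m.
Δh = h(PZ-8) − h(PZ-13) = 27.38 − 25.21 = 2.17 m.
Vertical separation Δz = 0.93 − (-16.71) = 17.64 m.
|i_v| = |Δh| / Δz = 2.17 / 17.64 = 0.123.
Head is higher in the shallow piezometer, so vertical flow is downward (recharge condition).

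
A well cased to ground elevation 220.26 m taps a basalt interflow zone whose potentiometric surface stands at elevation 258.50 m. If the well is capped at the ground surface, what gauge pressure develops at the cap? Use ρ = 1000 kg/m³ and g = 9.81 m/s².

P ≈ 375 kPa

Head above the cap: Δh = 258.50 − 220.26 = 38.24 m.
P = ρgΔh = 1000 × 9.81 × 38.24 = 375134 Pa ≈ 375 kPa.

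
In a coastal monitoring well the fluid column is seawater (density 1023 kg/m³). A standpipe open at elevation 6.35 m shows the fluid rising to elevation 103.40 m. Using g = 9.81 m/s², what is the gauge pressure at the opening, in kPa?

Pressure head ψ = h − z = 103.40 − 6.35 = 97.05 m.
P = ρgψ = 1023 × 9.81 × 97.05 = 973958 Pa ≈ 974 kPa.

P ≈ 974 kPa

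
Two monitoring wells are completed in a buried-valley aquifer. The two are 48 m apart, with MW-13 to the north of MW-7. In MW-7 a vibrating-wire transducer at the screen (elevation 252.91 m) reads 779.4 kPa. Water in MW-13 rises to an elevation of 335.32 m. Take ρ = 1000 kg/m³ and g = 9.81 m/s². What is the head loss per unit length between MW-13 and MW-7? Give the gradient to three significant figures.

i ≈ 0.0617 m/m

Pressure head at MW-7: ψ = P/(ρg) = 779.4×1000 / (1000 × 9.81) = 79.45 m.
Total head at MW-7: h = z + ψ = 252.91 + 79.45 = 332.36 m.
Total head at MW-13: h = 335.32 m (water level in the piezometer is the total head).
Head difference: h(MW-7) − h(MW-13) = 332.36 − 335.32 = -2.96 m.
Hydraulic gradient: i = |Δh| / L = 2.96 / 48 = 0.0617.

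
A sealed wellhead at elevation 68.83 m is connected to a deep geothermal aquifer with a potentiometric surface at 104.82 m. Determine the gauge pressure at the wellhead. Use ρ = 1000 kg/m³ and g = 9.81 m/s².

Head above the cap: Δh = 104.82 − 68.83 = 35.99 m.
P = ρgΔh = 1000 × 9.81 × 35.99 = 353062 Pa ≈ 353 kPa.

P ≈ 353 kPa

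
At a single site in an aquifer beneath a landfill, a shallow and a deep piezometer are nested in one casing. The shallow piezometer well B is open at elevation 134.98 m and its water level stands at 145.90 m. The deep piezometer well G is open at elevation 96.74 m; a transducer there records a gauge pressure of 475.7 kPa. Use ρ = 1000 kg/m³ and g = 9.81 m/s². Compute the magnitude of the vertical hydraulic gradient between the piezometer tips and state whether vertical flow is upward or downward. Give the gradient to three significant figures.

Total head at well B: h = 145.90 m (water level in the standpipe).
Pressure head at well G: ψ = P/(ρg) = 475.7×1000 / (1000 × 9.81) = 48.49 m.
Total head at well G: h = z + ψ = 96.74 + 48.49 = 145.23 m.
Δh = h(well B) − h(well G) = 145.90 − 145.23 = 0.67 m.
Vertical separation Δz = 134.98 − 96.74 = 38.24 m.
|i_v| = |Δh| / Δz = 0.67 / 38.24 = 0.0175.
Head is higher in the shallow piezometer, so vertical flow is downward (recharge condition).

|i_v| ≈ 0.0175; vertical flow is downward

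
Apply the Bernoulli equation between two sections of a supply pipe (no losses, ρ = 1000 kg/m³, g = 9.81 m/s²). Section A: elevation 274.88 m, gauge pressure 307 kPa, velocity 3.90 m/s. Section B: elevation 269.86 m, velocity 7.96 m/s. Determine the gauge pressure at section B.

P₂ ≈ 332 kPa

Pressure head at A: ψ₁ = P₁/(ρg) = 307×1000 / (1000 × 9.81) = 31.29 m.
Velocity heads: v₁²/2g = 3.90²/19.62 = 0.775 m; v₂²/2g = 7.96²/19.62 = 3.229 m.
Total head H = z₁ + ψ₁ + v₁²/2g = 274.88 + 31.29 + 0.775 = 306.94 m.
ψ₂ = H − z₂ − v₂²/2g = 306.94 − 269.86 − 3.229 = 33.85 m.
P₂ = ρgψ₂ = 1000 × 9.81 × 33.85 ≈ 332 kPa.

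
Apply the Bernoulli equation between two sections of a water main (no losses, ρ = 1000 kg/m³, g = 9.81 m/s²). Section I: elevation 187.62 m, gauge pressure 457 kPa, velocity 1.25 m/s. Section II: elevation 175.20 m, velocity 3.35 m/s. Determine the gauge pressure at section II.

P₂ ≈ 574 kPa

Pressure head at I: ψ₁ = P₁/(ρg) = 457×1000 / (1000 × 9.81) = 46.59 m.
Velocity heads: v₁²/2g = 1.25²/19.62 = 0.080 m; v₂²/2g = 3.35²/19.62 = 0.572 m.
Total head H = z₁ + ψ₁ + v₁²/2g = 187.62 + 46.59 + 0.080 = 234.29 m.
ψ₂ = H − z₂ − v₂²/2g = 234.29 − 175.20 − 0.572 = 58.52 m.
P₂ = ρgψ₂ = 1000 × 9.81 × 58.52 ≈ 574 kPa.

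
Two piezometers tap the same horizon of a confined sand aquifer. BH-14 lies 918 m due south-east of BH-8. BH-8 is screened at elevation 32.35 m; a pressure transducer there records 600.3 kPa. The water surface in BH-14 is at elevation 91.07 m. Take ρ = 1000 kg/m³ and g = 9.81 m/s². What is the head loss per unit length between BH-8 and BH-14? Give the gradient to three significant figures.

i ≈ 0.00269 m/m

Pressure head at BH-8: ψ = P/(ρg) = 600.3×1000 / (1000 × 9.81) = 61.19 m.
Total head at BH-8: h = z + ψ = 32.35 + 61.19 = 93.54 m.
Total head at BH-14: h = 91.07 m (water level in the piezometer is the total head).
Head difference: h(BH-8) − h(BH-14) = 93.54 − 91.07 = 2.47 m.
Hydraulic gradient: i = |Δh| / L = 2.47 / 918 = 0.00269.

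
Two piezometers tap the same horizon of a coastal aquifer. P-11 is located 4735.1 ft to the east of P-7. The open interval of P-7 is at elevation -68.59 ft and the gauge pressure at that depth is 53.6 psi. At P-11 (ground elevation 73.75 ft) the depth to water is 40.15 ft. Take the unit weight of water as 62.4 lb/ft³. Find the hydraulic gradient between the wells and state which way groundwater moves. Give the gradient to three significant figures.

i ≈ 0.00454; groundwater flows toward the east

Pressure head at P-7: ψ = 144·P/γ = 144 × 53.6 / 62.4 = 123.69 ft.
Total head at P-7: h = z + ψ = -68.59 + 123.69 = 55.10 ft.
Total head at P-11: h = 73.75 − 40.15 = 33.60 ft.
Head difference: h(P-7) − h(P-11) = 55.10 − 33.60 = 21.50 ft.
Hydraulic gradient: i = |Δh| / L = 21.50 / 4735.1 = 0.00454.
Flow is from higher to lower head: from P-7 toward P-11, i.e. toward the east.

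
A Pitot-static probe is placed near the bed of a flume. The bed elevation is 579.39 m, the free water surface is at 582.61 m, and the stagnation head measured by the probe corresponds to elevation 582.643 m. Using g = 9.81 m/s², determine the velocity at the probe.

v ≈ 0.805 m/s

Near the bed, under hydrostatic conditions, the piezometric head (z + ψ) equals the free-surface elevation, 582.61 m.
Velocity head = total − piezometric = 582.643 − 582.61 = 0.033 m.
v = √(2g·h_v) = √(2 × 9.81 × 0.033) = 0.805 m/s.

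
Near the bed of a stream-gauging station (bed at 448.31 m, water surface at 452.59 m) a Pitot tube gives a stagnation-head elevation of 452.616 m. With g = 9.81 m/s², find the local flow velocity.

Near the bed, under hydrostatic conditions, the piezometric head (z + ψ) equals the free-surface elevation, 452.59 m.
Velocity head = total − piezometric = 452.616 − 452.59 = 0.026 m.
v = √(2g·h_v) = √(2 × 9.81 × 0.026) = 0.714 m/s.

v ≈ 0.714 m/s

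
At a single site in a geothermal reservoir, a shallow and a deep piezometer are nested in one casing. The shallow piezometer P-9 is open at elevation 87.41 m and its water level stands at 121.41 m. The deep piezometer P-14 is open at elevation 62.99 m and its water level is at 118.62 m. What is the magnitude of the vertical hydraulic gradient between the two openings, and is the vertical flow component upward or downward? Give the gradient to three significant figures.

Total head at P-9: h = 121.41 m (water level in the standpipe).
Total head at P-14: h = 118.62 m.
Δh = h(P-9) − h(P-14) = 121.41 − 118.62 = 2.79 m.
Vertical separation Δz = 87.41 − 62.99 = 24.42 m.
|i_v| = |Δh| / Δz = 2.79 / 24.42 = 0.114.
Head is higher in the shallow piezometer, so vertical flow is downward (recharge condition).

|i_v| ≈ 0.114; vertical flow is downward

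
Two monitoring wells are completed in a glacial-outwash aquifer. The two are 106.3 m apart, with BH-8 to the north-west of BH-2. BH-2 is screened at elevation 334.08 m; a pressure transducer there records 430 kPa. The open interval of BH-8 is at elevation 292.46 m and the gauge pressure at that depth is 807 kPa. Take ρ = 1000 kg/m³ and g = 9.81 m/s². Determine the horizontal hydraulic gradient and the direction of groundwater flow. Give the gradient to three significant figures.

Pressure head at BH-2: ψ = P/(ρg) = 430×1000 / (1000 × 9.81) = 43.83 m.
Total head at BH-2: h = z + ψ = 334.08 + 43.83 = 377.91 m.
Pressure head at BH-8: ψ = P/(ρg) = 807×1000 / (1000 × 9.81) = 82.26 m.
Total head at BH-8: h = z + ψ = 292.46 + 82.26 = 374.72 m.
Head difference: h(BH-2) − h(BH-8) = 377.91 − 374.72 = 3.19 m.
Hydraulic gradient: i = |Δh| / L = 3.19 / 106.3 = 0.0300.
Flow is from higher to lower head: from BH-2 toward BH-8, i.e. toward the north-west.

i ≈ 0.0300; groundwater flows toward the north-west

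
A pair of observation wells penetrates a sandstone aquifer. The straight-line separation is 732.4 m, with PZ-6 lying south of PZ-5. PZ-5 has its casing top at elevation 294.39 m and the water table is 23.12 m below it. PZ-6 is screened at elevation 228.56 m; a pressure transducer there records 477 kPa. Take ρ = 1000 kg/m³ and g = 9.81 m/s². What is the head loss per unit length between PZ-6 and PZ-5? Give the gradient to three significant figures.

i ≈ 0.00807 m/m

Total head at PZ-5: h = 294.39 − 23.12 = 271.27 m.
Pressure head at PZ-6: ψ = P/(ρg) = 477×1000 / (1000 × 9.81) = 48.62 m.
Total head at PZ-6: h = z + ψ = 228.56 + 48.62 = 277.18 m.
Head difference: h(PZ-5) − h(PZ-6) = 271.27 − 277.18 = -5.91 m.
Hydraulic gradient: i = |Δh| / L = 5.91 / 732.4 = 0.00807.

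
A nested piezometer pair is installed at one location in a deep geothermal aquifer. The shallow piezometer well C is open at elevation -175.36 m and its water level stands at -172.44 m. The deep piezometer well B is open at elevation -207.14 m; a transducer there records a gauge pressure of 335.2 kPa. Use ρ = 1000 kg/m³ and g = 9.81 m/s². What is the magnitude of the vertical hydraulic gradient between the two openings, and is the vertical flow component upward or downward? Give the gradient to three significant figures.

|i_v| ≈ 0.0167; vertical flow is downward

Total head at well C: h = -172.44 m (water level in the standpipe).
Pressure head at well B: ψ = P/(ρg) = 335.2×1000 / (1000 × 9.81) = 34.17 m.
Total head at well B: h = z + ψ = -207.14 + 34.17 = -172.97 m.
Δh = h(well C) − h(well B) = -172.44 − (-172.97) = 0.53 m.
Vertical separation Δz = -175.36 − (-207.14) = 31.78 m.
|i_v| = |Δh| / Δz = 0.53 / 31.78 = 0.0167.
Head is higher in the shallow piezometer, so vertical flow is downward (recharge condition).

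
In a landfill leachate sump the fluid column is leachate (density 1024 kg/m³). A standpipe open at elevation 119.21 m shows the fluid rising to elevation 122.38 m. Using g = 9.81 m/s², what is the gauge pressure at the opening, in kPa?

Pressure head ψ = h − z = 122.38 − 119.21 = 3.17 m.
P = ρgψ = 1024 × 9.81 × 3.17 = 31844 Pa ≈ 31.8 kPa.

P ≈ 31.8 kPa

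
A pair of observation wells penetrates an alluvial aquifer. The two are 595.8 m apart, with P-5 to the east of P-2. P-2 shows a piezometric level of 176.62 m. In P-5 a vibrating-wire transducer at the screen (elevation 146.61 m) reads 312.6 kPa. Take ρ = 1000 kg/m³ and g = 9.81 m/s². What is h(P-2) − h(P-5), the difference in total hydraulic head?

Δh ≈ -1.86 m

Total head at P-2: h = 176.62 m (water level in the piezometer is the total head).
Pressure head at P-5: ψ = P/(ρg) = 312.6×1000 / (1000 × 9.81) = 31.87 m.
Total head at P-5: h = z + ψ = 146.61 + 31.87 = 178.48 m.
Head difference: h(P-2) − h(P-5) = 176.62 − 178.48 = -1.86 m.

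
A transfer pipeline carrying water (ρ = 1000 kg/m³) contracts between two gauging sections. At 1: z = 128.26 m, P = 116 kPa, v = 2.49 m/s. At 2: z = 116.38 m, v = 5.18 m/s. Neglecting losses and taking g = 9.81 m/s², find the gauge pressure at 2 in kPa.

P₂ ≈ 222 kPa

Pressure head at 1: ψ₁ = P₁/(ρg) = 116×1000 / (1000 × 9.81) = 11.82 m.
Velocity heads: v₁²/2g = 2.49²/19.62 = 0.316 m; v₂²/2g = 5.18²/19.62 = 1.368 m.
Total head H = z₁ + ψ₁ + v₁²/2g = 128.26 + 11.82 + 0.316 = 140.40 m.
ψ₂ = H − z₂ − v₂²/2g = 140.40 − 116.38 − 1.368 = 22.65 m.
P₂ = ρgψ₂ = 1000 × 9.81 × 22.65 ≈ 222 kPa.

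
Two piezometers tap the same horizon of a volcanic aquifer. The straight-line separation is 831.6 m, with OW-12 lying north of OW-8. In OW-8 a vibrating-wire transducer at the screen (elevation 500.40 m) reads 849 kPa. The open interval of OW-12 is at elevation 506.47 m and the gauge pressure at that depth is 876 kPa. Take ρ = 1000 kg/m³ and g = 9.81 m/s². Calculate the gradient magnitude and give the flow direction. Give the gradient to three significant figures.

i ≈ 0.0106; groundwater flows toward the south

Pressure head at OW-8: ψ = P/(ρg) = 849×1000 / (1000 × 9.81) = 86.54 m.
Total head at OW-8: h = z + ψ = 500.40 + 86.54 = 586.94 m.
Pressure head at OW-12: ψ = P/(ρg) = 876×1000 / (1000 × 9.81) = 89.30 m.
Total head at OW-12: h = z + ψ = 506.47 + 89.30 = 595.77 m.
Head difference: h(OW-8) − h(OW-12) = 586.94 − 595.77 = -8.83 m.
Hydraulic gradient: i = |Δh| / L = 8.83 / 831.6 = 0.0106.
Flow is from higher to lower head: from OW-12 toward OW-8, i.e. toward the south.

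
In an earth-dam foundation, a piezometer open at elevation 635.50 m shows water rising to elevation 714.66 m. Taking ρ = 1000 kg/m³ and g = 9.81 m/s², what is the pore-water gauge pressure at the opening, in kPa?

P ≈ 777 kPa

Pressure head ψ = h − z = 714.66 − 635.50 = 79.16 m.
P = ρgψ = 1000 × 9.81 × 79.16 = 776560 Pa ≈ 777 kPa.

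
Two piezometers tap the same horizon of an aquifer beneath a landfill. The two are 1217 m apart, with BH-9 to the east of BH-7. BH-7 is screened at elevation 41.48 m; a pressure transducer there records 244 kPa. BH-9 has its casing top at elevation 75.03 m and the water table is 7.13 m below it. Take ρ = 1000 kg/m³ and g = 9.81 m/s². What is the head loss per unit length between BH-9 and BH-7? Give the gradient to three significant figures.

i ≈ 0.00127 m/m

Pressure head at BH-7: ψ = P/(ρg) = 244×1000 / (1000 × 9.81) = 24.87 m.
Total head at BH-7: h = z + ψ = 41.48 + 24.87 = 66.35 m.
Total head at BH-9: h = 75.03 − 7.13 = 67.90 m.
Head difference: h(BH-7) − h(BH-9) = 66.35 − 67.90 = -1.55 m.
Hydraulic gradient: i = |Δh| / L = 1.55 / 1217 = 0.00127.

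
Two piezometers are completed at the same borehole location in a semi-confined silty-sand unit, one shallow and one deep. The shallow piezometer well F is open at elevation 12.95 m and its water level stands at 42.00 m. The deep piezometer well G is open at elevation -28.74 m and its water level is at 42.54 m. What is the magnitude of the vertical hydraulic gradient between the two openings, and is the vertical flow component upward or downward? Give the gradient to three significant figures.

Total head at well F: h = 42.00 m (water level in the standpipe).
Total head at well G: h = 42.54 m.
Δh = h(well F) − h(well G) = 42.00 − 42.54 = -0.54 m.
Vertical separation Δz = 12.95 − (-28.74) = 41.69 m.
|i_v| = |Δh| / Δz = 0.54 / 41.69 = 0.0130.
Head is higher in the deep piezometer, so vertical flow is upward (discharge condition).

|i_v| ≈ 0.0130; vertical flow is upward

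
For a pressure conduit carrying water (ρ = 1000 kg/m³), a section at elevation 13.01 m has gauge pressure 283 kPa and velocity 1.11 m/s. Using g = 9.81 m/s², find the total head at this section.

h ≈ 41.92 m

Pressure head ψ = P/(ρg) = 283×1000 / (1000 × 9.81) = 28.85 m.
Velocity head = v²/(2g) = 1.11² / (2 × 9.81) = 0.063 m.
h = z + ψ + v²/(2g) = 13.01 + 28.85 + 0.063 = 41.92 m.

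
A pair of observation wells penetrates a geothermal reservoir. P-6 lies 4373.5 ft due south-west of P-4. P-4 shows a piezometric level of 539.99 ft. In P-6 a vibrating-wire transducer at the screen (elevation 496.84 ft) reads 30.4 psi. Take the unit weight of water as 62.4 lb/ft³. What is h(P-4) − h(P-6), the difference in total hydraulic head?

Total head at P-4: h = 539.99 ft (water level in the piezometer is the total head).
Pressure head at P-6: ψ = 144·P/γ = 144 × 30.4 / 62.4 = 70.15 ft.
Total head at P-6: h = z + ψ = 496.84 + 70.15 = 566.99 ft.
Head difference: h(P-4) − h(P-6) = 539.99 − 566.99 = -27.00 ft.

Δh ≈ -27.00 ft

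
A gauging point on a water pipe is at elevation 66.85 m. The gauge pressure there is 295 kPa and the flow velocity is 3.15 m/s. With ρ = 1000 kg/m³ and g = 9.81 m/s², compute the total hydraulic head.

Pressure head ψ = P/(ρg) = 295×1000 / (1000 × 9.81) = 30.07 m.
Velocity head = v²/(2g) = 3.15² / (2 × 9.81) = 0.506 m.
h = z + ψ + v²/(2g) = 66.85 + 30.07 + 0.506 = 97.43 m.

h ≈ 97.43 m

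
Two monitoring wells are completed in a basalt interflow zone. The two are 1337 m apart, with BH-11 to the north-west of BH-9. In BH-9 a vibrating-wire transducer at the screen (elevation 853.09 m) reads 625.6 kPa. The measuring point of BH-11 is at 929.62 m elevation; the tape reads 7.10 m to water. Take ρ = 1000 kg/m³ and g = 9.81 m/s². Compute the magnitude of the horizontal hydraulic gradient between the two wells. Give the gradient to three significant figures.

Pressure head at BH-9: ψ = P/(ρg) = 625.6×1000 / (1000 × 9.81) = 63.77 m.
Total head at BH-9: h = z + ψ = 853.09 + 63.77 = 916.86 m.
Total head at BH-11: h = 929.62 − 7.10 = 922.52 m.
Head difference: h(BH-9) − h(BH-11) = 916.86 − 922.52 = -5.66 m.
Hydraulic gradient: i = |Δh| / L = 5.66 / 1337 = 0.00423.

i ≈ 0.00423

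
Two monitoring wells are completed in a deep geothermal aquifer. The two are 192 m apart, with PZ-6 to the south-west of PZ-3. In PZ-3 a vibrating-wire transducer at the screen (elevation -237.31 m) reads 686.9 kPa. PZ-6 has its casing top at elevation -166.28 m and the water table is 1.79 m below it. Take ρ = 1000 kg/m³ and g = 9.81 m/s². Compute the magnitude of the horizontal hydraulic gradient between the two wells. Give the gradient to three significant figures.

i ≈ 0.00406

Pressure head at PZ-3: ψ = P/(ρg) = 686.9×1000 / (1000 × 9.81) = 70.02 m.
Total head at PZ-3: h = z + ψ = -237.31 + 70.02 = -167.29 m.
Total head at PZ-6: h = -166.28 − 1.79 = -168.07 m.
Head difference: h(PZ-3) − h(PZ-6) = -167.29 − (-168.07) = 0.78 m.
Hydraulic gradient: i = |Δh| / L = 0.78 / 192 = 0.00406.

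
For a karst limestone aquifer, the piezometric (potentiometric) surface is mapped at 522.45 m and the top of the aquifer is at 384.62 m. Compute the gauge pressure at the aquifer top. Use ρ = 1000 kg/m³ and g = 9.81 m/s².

Pressure head at the aquifer top: ψ = h − z = 522.45 − 384.62 = 137.83 m.
P = ρgψ = 1000 × 9.81 × 137.83 = 1352112 Pa ≈ 1350 kPa.

P ≈ 1350 kPa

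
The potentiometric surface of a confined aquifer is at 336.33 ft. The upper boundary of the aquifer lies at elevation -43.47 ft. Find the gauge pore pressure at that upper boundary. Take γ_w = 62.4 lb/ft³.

Pressure head at the aquifer top: ψ = h − z = 336.33 − (-43.47) = 379.80 ft.
P = γψ/144 = 62.4 × 379.80 / 144 = 165 psi.

P ≈ 165 psi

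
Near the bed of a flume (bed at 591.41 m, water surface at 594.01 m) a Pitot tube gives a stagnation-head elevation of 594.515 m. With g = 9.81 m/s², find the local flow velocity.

v ≈ 3.15 m/s

Near the bed, under hydrostatic conditions, the piezometric head (z + ψ) equals the free-surface elevation, 594.01 m.
Velocity head = total − piezometric = 594.515 − 594.01 = 0.505 m.
v = √(2g·h_v) = √(2 × 9.81 × 0.505) = 3.15 m/s.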